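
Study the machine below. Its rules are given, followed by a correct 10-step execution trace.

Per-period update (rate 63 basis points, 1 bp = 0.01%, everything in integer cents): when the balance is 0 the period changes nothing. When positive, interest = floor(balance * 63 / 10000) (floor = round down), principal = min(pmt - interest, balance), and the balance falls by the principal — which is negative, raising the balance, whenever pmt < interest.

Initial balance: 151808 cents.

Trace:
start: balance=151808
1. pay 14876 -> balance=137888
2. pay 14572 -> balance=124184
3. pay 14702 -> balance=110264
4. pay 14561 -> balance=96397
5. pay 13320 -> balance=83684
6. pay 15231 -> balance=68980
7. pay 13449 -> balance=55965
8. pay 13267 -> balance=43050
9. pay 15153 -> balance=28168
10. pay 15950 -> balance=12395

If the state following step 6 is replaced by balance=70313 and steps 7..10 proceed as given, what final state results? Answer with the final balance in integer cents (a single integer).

state after step 6 := balance=70313
7. pay 13449 -> balance=57306
8. pay 13267 -> balance=44400
9. pay 15153 -> balance=29526
10. pay 15950 -> balance=13762

13762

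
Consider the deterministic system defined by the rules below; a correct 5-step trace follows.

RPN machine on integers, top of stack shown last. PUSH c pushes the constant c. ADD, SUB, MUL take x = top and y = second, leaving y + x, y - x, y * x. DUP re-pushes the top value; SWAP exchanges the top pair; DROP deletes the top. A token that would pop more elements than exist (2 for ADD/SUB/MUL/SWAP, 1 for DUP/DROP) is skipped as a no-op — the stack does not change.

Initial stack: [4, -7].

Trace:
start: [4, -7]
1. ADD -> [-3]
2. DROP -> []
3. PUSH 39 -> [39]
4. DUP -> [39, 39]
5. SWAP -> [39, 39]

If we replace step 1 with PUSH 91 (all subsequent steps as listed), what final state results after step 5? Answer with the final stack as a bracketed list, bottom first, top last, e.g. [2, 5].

(re-executing from step 1 with the substitution; state before step 1: [4, -7])
1. PUSH 91 -> [4, -7, 91]
2. DROP -> [4, -7]
3. PUSH 39 -> [4, -7, 39]
4. DUP -> [4, -7, 39, 39]
5. SWAP -> [4, -7, 39, 39]

[4, -7, 39, 39]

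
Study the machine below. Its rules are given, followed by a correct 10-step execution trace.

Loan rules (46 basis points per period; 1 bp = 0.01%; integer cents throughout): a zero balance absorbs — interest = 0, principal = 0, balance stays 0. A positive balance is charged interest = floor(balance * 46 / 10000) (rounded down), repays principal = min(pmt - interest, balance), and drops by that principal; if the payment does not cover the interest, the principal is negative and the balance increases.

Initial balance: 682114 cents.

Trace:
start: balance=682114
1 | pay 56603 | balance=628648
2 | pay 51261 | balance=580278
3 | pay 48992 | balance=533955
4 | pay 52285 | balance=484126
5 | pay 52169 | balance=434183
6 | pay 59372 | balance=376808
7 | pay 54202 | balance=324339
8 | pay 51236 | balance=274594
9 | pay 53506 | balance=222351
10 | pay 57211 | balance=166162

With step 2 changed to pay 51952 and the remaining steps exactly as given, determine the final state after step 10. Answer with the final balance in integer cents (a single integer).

(re-executing from step 2 with the substitution; state before step 2: balance=628648)
2 | pay 51952 | balance=579587
3 | pay 48992 | balance=533261
4 | pay 52285 | balance=483429
5 | pay 52169 | balance=433483
6 | pay 59372 | balance=376105
7 | pay 54202 | balance=323633
8 | pay 51236 | balance=273885
9 | pay 53506 | balance=221638
10 | pay 57211 | balance=165446

165446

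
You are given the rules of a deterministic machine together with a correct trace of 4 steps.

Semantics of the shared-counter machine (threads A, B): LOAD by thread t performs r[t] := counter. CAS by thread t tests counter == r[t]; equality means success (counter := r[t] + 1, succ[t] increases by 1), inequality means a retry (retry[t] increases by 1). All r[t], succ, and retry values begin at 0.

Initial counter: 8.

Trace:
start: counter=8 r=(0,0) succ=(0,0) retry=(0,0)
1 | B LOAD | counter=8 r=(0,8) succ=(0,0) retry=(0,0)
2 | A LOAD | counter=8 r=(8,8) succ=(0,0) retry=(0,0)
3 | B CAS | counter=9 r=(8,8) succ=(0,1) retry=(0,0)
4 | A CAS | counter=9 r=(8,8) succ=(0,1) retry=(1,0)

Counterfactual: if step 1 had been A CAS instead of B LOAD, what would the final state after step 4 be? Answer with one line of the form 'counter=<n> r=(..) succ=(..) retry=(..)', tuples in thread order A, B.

(re-executing from step 1 with the substitution; state before step 1: counter=8 r=(0,0) succ=(0,0) retry=(0,0))
1 | A CAS | counter=8 r=(0,0) succ=(0,0) retry=(1,0)
2 | A LOAD | counter=8 r=(8,0) succ=(0,0) retry=(1,0)
3 | B CAS | counter=8 r=(8,0) succ=(0,0) retry=(1,1)
4 | A CAS | counter=9 r=(8,0) succ=(1,0) retry=(1,1)

counter=9 r=(8,0) succ=(1,0) retry=(1,1)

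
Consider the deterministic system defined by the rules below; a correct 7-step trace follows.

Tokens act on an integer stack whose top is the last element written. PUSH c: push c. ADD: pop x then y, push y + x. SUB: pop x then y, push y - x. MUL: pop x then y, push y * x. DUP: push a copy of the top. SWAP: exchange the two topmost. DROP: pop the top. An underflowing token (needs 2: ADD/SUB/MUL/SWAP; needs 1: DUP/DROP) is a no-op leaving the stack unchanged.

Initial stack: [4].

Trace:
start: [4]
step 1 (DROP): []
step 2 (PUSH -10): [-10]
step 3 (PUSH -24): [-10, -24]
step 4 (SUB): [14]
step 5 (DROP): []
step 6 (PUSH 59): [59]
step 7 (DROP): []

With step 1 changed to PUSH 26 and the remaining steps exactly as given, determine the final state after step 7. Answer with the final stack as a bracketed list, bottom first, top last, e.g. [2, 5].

[4, 26]

(re-executing from step 1 with the substitution; state before step 1: [4])
step 1 (PUSH 26): [4, 26]
step 2 (PUSH -10): [4, 26, -10]
step 3 (PUSH -24): [4, 26, -10, -24]
step 4 (SUB): [4, 26, 14]
step 5 (DROP): [4, 26]
step 6 (PUSH 59): [4, 26, 59]
step 7 (DROP): [4, 26]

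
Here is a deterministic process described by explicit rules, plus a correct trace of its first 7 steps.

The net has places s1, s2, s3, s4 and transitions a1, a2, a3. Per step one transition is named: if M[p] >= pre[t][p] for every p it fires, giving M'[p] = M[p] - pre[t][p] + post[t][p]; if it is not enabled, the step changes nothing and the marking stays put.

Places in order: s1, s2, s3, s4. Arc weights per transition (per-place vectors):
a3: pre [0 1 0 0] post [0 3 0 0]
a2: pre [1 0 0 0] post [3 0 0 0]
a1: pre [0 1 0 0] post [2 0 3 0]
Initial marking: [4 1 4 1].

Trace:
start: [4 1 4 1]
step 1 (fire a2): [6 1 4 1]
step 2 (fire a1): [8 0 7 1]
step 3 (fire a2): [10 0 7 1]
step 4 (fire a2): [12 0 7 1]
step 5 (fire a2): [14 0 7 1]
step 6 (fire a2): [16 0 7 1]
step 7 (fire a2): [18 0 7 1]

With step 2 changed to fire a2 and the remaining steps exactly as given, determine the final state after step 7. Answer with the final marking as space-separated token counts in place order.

18 1 4 1

(re-executing from step 2 with the substitution; state before step 2: [6 1 4 1])
step 2 (fire a2): [8 1 4 1]
step 3 (fire a2): [10 1 4 1]
step 4 (fire a2): [12 1 4 1]
step 5 (fire a2): [14 1 4 1]
step 6 (fire a2): [16 1 4 1]
step 7 (fire a2): [18 1 4 1]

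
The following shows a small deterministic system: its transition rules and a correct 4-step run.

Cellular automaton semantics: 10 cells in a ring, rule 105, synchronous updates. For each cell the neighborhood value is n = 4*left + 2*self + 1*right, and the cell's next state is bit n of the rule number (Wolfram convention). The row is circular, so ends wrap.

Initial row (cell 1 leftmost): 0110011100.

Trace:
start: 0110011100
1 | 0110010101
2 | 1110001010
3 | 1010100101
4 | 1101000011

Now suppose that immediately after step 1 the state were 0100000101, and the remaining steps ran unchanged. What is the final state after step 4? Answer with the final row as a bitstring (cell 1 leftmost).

state after step 1 := 0100000101
2 | 1001110010
3 | 0001010001
4 | 0100100100

0100100100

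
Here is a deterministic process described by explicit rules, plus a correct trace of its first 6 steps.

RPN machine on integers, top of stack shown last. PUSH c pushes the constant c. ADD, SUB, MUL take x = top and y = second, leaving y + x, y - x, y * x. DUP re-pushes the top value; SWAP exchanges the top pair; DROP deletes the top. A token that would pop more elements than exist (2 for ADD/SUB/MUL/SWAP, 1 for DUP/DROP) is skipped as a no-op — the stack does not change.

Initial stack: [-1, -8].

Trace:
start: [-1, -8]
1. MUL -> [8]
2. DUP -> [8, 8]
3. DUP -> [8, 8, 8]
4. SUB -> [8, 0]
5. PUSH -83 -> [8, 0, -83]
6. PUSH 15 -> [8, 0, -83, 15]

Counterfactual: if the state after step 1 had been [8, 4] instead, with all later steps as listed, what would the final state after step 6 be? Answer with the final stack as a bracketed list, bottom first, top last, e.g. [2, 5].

state after step 1 := [8, 4]
2. DUP -> [8, 4, 4]
3. DUP -> [8, 4, 4, 4]
4. SUB -> [8, 4, 0]
5. PUSH -83 -> [8, 4, 0, -83]
6. PUSH 15 -> [8, 4, 0, -83, 15]

[8, 4, 0, -83, 15]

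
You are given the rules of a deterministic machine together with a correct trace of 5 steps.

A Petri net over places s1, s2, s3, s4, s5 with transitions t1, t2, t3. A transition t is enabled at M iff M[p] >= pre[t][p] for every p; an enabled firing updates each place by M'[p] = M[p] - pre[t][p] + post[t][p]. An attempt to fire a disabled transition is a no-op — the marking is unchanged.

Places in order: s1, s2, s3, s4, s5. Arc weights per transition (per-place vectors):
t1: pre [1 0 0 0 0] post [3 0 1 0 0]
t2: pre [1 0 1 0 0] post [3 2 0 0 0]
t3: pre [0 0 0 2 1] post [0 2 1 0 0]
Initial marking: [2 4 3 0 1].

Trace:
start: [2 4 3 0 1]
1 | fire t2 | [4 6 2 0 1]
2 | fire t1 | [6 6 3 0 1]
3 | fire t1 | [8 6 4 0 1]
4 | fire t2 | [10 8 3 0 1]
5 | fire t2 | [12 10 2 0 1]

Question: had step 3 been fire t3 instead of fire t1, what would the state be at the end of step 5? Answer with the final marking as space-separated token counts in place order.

(re-executing from step 3 with the substitution; state before step 3: [6 6 3 0 1])
3 | fire t3 | [6 6 3 0 1]
4 | fire t2 | [8 8 2 0 1]
5 | fire t2 | [10 10 1 0 1]

10 10 1 0 1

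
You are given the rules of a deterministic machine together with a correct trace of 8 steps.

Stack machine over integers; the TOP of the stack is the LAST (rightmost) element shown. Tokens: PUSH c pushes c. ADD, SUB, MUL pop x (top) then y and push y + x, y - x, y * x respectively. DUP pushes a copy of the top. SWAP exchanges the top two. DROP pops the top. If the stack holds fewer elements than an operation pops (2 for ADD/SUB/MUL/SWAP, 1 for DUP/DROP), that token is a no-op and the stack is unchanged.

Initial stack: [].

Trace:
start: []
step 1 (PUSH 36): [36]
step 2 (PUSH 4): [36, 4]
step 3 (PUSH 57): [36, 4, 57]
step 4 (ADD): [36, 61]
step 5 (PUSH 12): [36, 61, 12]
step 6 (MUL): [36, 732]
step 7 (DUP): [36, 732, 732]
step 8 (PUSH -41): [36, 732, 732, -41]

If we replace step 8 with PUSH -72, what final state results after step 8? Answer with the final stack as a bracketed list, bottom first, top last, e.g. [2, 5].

[36, 732, 732, -72]

(re-executing from step 8 with the substitution; state before step 8: [36, 732, 732])
step 8 (PUSH -72): [36, 732, 732, -72]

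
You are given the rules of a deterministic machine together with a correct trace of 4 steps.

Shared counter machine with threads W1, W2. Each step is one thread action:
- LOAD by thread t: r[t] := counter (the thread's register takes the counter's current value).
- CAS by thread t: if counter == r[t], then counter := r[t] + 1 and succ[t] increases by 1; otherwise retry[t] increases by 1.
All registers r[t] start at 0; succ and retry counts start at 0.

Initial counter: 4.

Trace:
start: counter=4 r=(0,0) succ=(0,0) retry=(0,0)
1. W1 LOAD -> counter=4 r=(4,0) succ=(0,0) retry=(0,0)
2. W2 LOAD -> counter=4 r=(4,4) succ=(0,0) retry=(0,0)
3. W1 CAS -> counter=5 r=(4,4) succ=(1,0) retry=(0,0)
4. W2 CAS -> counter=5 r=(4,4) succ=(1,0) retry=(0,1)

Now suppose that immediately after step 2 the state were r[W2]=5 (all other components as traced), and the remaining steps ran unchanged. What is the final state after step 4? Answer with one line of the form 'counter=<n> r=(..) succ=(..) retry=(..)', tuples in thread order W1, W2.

state after step 2 := counter=4 r=(4,5) succ=(0,0) retry=(0,0)
3. W1 CAS -> counter=5 r=(4,5) succ=(1,0) retry=(0,0)
4. W2 CAS -> counter=6 r=(4,5) succ=(1,1) retry=(0,0)

counter=6 r=(4,5) succ=(1,1) retry=(0,0)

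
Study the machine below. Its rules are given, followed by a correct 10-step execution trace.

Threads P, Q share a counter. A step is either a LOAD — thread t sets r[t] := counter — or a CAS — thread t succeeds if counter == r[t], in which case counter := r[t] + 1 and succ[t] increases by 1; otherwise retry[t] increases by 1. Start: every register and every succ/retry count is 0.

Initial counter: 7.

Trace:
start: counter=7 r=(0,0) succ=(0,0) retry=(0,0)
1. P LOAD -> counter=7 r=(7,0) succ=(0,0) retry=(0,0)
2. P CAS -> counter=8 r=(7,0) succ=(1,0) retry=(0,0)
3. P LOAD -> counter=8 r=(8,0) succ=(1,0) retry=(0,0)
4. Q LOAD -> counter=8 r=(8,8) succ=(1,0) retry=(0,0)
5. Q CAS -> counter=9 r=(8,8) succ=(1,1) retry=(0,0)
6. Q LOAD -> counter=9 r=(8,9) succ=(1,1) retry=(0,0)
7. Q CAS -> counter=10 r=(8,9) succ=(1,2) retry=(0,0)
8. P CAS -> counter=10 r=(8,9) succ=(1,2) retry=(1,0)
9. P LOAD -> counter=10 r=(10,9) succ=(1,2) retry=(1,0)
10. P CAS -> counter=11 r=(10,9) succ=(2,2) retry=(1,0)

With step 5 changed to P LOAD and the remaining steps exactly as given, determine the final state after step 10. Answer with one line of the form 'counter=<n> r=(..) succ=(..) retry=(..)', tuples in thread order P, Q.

(re-executing from step 5 with the substitution; state before step 5: counter=8 r=(8,8) succ=(1,0) retry=(0,0))
5. P LOAD -> counter=8 r=(8,8) succ=(1,0) retry=(0,0)
6. Q LOAD -> counter=8 r=(8,8) succ=(1,0) retry=(0,0)
7. Q CAS -> counter=9 r=(8,8) succ=(1,1) retry=(0,0)
8. P CAS -> counter=9 r=(8,8) succ=(1,1) retry=(1,0)
9. P LOAD -> counter=9 r=(9,8) succ=(1,1) retry=(1,0)
10. P CAS -> counter=10 r=(9,8) succ=(2,1) retry=(1,0)

counter=10 r=(9,8) succ=(2,1) retry=(1,0)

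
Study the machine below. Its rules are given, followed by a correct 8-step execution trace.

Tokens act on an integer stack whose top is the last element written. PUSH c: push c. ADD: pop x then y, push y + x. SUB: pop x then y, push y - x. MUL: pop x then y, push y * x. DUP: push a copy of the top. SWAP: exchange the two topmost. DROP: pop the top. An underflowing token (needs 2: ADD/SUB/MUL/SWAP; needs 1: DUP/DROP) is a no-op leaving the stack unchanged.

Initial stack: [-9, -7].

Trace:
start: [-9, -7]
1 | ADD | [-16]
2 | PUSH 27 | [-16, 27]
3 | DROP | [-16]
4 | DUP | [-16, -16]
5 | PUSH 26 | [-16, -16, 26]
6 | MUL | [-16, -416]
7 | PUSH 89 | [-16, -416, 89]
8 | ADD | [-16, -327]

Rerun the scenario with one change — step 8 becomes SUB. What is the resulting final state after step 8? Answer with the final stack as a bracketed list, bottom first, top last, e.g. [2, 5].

[-16, -505]

(re-executing from step 8 with the substitution; state before step 8: [-16, -416, 89])
8 | SUB | [-16, -505]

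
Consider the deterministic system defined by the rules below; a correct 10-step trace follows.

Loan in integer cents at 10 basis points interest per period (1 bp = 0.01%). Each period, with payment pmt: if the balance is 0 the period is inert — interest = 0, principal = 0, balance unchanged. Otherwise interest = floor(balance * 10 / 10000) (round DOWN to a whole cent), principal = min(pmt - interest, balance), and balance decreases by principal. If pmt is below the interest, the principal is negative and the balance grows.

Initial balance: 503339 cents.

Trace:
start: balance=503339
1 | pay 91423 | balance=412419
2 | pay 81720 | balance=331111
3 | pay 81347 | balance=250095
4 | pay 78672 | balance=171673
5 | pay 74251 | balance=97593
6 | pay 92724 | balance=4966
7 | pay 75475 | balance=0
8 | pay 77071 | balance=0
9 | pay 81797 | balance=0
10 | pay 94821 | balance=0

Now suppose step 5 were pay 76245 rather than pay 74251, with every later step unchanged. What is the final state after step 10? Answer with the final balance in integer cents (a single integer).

0

(re-executing from step 5 with the substitution; state before step 5: balance=171673)
5 | pay 76245 | balance=95599
6 | pay 92724 | balance=2970
7 | pay 75475 | balance=0
8 | pay 77071 | balance=0
9 | pay 81797 | balance=0
10 | pay 94821 | balance=0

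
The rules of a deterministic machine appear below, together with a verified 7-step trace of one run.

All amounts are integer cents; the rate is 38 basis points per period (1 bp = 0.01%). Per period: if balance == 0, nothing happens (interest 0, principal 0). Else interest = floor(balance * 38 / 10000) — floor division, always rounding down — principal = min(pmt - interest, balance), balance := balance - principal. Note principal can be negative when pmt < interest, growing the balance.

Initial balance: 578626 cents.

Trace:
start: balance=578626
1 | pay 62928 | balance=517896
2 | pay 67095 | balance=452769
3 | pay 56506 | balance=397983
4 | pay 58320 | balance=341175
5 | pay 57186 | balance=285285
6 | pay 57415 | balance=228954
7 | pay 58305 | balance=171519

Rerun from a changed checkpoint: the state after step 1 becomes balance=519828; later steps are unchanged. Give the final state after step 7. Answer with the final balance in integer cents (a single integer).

173493

state after step 1 := balance=519828
2 | pay 67095 | balance=454708
3 | pay 56506 | balance=399929
4 | pay 58320 | balance=343128
5 | pay 57186 | balance=287245
6 | pay 57415 | balance=230921
7 | pay 58305 | balance=173493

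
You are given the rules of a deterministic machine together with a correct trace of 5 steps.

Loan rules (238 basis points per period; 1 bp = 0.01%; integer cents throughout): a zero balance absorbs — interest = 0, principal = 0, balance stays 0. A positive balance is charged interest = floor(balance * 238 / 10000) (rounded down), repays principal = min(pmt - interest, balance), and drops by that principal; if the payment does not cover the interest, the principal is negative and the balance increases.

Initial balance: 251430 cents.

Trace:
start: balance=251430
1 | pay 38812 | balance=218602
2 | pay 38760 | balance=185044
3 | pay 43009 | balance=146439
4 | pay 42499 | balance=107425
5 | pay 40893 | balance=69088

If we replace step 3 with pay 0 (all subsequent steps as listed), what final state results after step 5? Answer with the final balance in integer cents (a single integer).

114168

(re-executing from step 3 with the substitution; state before step 3: balance=185044)
3 | pay 0 | balance=189448
4 | pay 42499 | balance=151457
5 | pay 40893 | balance=114168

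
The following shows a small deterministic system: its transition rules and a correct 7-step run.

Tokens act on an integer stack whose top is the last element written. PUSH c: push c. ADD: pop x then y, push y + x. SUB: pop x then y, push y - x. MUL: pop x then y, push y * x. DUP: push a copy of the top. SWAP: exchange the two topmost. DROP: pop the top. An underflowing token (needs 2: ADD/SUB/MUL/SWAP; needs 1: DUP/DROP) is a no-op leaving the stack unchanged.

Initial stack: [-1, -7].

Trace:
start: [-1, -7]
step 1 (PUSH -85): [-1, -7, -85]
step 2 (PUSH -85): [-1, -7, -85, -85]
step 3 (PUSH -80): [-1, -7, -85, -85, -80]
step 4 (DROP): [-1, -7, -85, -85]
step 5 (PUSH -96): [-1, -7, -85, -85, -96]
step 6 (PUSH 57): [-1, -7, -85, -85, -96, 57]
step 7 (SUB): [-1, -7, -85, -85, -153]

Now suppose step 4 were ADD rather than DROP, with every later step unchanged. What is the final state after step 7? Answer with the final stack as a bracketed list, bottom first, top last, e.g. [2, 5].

[-1, -7, -85, -165, -153]

(re-executing from step 4 with the substitution; state before step 4: [-1, -7, -85, -85, -80])
step 4 (ADD): [-1, -7, -85, -165]
step 5 (PUSH -96): [-1, -7, -85, -165, -96]
step 6 (PUSH 57): [-1, -7, -85, -165, -96, 57]
step 7 (SUB): [-1, -7, -85, -165, -153]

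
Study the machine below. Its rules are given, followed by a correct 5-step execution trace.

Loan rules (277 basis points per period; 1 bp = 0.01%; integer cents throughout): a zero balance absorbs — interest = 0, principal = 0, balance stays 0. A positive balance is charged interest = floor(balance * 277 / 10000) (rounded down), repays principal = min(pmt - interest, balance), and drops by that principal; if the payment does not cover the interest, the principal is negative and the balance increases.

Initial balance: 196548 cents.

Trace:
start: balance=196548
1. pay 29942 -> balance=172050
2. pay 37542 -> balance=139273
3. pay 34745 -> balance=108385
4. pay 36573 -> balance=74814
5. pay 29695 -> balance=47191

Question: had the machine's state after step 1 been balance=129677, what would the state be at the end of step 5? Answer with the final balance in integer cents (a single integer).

0

state after step 1 := balance=129677
2. pay 37542 -> balance=95727
3. pay 34745 -> balance=63633
4. pay 36573 -> balance=28822
5. pay 29695 -> balance=0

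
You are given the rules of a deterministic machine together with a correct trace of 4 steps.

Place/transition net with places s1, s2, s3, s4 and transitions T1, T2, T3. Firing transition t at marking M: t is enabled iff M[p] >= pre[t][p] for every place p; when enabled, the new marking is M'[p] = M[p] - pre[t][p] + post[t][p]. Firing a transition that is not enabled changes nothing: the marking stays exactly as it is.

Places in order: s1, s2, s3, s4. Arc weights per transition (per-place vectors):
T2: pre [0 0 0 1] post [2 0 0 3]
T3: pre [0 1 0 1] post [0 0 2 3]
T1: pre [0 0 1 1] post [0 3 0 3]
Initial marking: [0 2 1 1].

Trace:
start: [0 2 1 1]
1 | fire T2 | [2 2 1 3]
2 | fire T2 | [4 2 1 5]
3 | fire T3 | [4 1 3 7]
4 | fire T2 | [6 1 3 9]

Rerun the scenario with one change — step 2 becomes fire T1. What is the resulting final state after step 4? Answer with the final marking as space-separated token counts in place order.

4 4 2 9

(re-executing from step 2 with the substitution; state before step 2: [2 2 1 3])
2 | fire T1 | [2 5 0 5]
3 | fire T3 | [2 4 2 7]
4 | fire T2 | [4 4 2 9]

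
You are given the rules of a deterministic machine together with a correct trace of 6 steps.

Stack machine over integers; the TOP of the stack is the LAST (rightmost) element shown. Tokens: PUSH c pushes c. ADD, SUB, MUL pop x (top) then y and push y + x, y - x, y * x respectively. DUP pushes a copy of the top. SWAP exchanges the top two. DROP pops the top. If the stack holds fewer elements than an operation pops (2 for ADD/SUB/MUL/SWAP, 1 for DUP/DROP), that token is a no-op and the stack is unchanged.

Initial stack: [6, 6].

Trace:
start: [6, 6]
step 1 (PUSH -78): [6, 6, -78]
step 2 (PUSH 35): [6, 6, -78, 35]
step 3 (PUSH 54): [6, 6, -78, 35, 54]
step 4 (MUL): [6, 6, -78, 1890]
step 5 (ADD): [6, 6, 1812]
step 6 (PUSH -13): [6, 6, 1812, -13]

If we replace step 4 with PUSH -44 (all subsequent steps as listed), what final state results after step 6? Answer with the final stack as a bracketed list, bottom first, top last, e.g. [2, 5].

(re-executing from step 4 with the substitution; state before step 4: [6, 6, -78, 35, 54])
step 4 (PUSH -44): [6, 6, -78, 35, 54, -44]
step 5 (ADD): [6, 6, -78, 35, 10]
step 6 (PUSH -13): [6, 6, -78, 35, 10, -13]

[6, 6, -78, 35, 10, -13]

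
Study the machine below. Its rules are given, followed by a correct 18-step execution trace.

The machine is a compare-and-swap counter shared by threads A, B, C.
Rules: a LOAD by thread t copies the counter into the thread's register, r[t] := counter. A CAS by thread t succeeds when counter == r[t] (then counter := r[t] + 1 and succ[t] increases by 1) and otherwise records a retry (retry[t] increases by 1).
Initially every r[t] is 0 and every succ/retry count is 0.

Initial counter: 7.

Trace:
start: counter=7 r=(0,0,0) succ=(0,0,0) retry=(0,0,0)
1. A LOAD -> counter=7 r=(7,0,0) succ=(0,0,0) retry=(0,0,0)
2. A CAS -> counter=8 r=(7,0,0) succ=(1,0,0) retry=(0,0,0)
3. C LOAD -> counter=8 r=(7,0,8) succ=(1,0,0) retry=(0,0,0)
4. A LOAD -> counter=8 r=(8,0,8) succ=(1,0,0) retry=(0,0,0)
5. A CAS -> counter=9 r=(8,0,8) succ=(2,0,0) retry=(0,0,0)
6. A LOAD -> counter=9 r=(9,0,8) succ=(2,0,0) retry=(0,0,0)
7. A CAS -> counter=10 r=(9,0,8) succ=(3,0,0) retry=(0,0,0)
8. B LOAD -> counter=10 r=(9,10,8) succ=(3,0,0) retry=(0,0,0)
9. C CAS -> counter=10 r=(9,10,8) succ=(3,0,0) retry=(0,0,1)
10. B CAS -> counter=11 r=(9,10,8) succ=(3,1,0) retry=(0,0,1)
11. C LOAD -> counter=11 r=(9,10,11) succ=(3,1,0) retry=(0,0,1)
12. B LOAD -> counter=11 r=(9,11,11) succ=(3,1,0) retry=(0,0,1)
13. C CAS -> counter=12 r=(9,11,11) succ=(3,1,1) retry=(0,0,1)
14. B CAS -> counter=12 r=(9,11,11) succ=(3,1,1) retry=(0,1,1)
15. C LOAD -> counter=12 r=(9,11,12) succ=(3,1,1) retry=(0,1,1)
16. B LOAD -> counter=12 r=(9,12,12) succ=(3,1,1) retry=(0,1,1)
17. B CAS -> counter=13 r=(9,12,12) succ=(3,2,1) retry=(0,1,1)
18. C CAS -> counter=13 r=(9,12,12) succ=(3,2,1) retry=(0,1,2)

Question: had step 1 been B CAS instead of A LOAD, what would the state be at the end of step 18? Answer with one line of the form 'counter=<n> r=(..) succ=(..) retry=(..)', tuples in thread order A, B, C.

(re-executing from step 1 with the substitution; state before step 1: counter=7 r=(0,0,0) succ=(0,0,0) retry=(0,0,0))
1. B CAS -> counter=7 r=(0,0,0) succ=(0,0,0) retry=(0,1,0)
2. A CAS -> counter=7 r=(0,0,0) succ=(0,0,0) retry=(1,1,0)
3. C LOAD -> counter=7 r=(0,0,7) succ=(0,0,0) retry=(1,1,0)
4. A LOAD -> counter=7 r=(7,0,7) succ=(0,0,0) retry=(1,1,0)
5. A CAS -> counter=8 r=(7,0,7) succ=(1,0,0) retry=(1,1,0)
6. A LOAD -> counter=8 r=(8,0,7) succ=(1,0,0) retry=(1,1,0)
7. A CAS -> counter=9 r=(8,0,7) succ=(2,0,0) retry=(1,1,0)
8. B LOAD -> counter=9 r=(8,9,7) succ=(2,0,0) retry=(1,1,0)
9. C CAS -> counter=9 r=(8,9,7) succ=(2,0,0) retry=(1,1,1)
10. B CAS -> counter=10 r=(8,9,7) succ=(2,1,0) retry=(1,1,1)
11. C LOAD -> counter=10 r=(8,9,10) succ=(2,1,0) retry=(1,1,1)
12. B LOAD -> counter=10 r=(8,10,10) succ=(2,1,0) retry=(1,1,1)
13. C CAS -> counter=11 r=(8,10,10) succ=(2,1,1) retry=(1,1,1)
14. B CAS -> counter=11 r=(8,10,10) succ=(2,1,1) retry=(1,2,1)
15. C LOAD -> counter=11 r=(8,10,11) succ=(2,1,1) retry=(1,2,1)
16. B LOAD -> counter=11 r=(8,11,11) succ=(2,1,1) retry=(1,2,1)
17. B CAS -> counter=12 r=(8,11,11) succ=(2,2,1) retry=(1,2,1)
18. C CAS -> counter=12 r=(8,11,11) succ=(2,2,1) retry=(1,2,2)

counter=12 r=(8,11,11) succ=(2,2,1) retry=(1,2,2)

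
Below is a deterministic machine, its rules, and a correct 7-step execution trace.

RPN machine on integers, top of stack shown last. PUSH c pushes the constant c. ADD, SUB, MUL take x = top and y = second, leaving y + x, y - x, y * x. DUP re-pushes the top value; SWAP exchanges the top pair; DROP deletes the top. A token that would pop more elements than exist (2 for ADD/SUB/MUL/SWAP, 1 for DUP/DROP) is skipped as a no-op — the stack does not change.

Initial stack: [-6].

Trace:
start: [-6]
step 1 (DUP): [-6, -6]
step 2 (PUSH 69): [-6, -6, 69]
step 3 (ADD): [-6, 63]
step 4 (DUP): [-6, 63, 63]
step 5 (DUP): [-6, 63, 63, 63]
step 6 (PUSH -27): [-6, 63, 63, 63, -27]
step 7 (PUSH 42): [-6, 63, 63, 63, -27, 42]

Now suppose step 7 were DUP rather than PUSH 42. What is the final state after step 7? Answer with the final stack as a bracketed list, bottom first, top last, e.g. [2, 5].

[-6, 63, 63, 63, -27, -27]

(re-executing from step 7 with the substitution; state before step 7: [-6, 63, 63, 63, -27])
step 7 (DUP): [-6, 63, 63, 63, -27, -27]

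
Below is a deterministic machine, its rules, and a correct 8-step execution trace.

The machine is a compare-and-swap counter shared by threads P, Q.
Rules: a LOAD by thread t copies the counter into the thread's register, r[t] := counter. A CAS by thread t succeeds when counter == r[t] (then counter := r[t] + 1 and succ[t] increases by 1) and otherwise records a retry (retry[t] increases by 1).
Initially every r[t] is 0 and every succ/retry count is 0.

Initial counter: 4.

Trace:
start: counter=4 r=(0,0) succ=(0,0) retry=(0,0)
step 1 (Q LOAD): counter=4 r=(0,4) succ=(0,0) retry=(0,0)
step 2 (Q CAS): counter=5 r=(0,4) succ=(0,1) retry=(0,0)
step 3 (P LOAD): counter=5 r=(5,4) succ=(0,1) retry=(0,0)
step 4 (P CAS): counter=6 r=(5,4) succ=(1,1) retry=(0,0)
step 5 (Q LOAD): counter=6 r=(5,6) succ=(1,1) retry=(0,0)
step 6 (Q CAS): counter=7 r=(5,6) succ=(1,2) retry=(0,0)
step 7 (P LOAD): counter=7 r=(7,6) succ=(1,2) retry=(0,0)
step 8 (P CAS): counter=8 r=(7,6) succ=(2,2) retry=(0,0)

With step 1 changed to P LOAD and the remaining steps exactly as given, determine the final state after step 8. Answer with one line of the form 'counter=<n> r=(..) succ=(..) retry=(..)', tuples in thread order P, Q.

counter=7 r=(6,5) succ=(2,1) retry=(0,1)

(re-executing from step 1 with the substitution; state before step 1: counter=4 r=(0,0) succ=(0,0) retry=(0,0))
step 1 (P LOAD): counter=4 r=(4,0) succ=(0,0) retry=(0,0)
step 2 (Q CAS): counter=4 r=(4,0) succ=(0,0) retry=(0,1)
step 3 (P LOAD): counter=4 r=(4,0) succ=(0,0) retry=(0,1)
step 4 (P CAS): counter=5 r=(4,0) succ=(1,0) retry=(0,1)
step 5 (Q LOAD): counter=5 r=(4,5) succ=(1,0) retry=(0,1)
step 6 (Q CAS): counter=6 r=(4,5) succ=(1,1) retry=(0,1)
step 7 (P LOAD): counter=6 r=(6,5) succ=(1,1) retry=(0,1)
step 8 (P CAS): counter=7 r=(6,5) succ=(2,1) retry=(0,1)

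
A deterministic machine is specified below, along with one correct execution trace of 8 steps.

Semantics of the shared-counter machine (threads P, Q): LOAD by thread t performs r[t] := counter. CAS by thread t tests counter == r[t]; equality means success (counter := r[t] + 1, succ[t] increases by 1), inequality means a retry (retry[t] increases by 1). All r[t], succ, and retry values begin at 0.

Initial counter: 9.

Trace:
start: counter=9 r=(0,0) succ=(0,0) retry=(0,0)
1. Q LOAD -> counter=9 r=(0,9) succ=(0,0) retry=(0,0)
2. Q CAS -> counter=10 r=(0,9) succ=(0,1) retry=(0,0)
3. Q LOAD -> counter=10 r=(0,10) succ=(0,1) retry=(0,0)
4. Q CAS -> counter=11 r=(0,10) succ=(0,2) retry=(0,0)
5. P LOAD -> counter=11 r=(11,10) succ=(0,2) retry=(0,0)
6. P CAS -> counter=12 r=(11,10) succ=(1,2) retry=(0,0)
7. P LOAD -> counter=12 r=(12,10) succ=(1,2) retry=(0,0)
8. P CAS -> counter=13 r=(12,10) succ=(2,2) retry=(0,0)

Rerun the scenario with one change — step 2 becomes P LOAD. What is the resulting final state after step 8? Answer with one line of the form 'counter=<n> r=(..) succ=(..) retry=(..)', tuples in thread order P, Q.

counter=12 r=(11,9) succ=(2,1) retry=(0,0)

(re-executing from step 2 with the substitution; state before step 2: counter=9 r=(0,9) succ=(0,0) retry=(0,0))
2. P LOAD -> counter=9 r=(9,9) succ=(0,0) retry=(0,0)
3. Q LOAD -> counter=9 r=(9,9) succ=(0,0) retry=(0,0)
4. Q CAS -> counter=10 r=(9,9) succ=(0,1) retry=(0,0)
5. P LOAD -> counter=10 r=(10,9) succ=(0,1) retry=(0,0)
6. P CAS -> counter=11 r=(10,9) succ=(1,1) retry=(0,0)
7. P LOAD -> counter=11 r=(11,9) succ=(1,1) retry=(0,0)
8. P CAS -> counter=12 r=(11,9) succ=(2,1) retry=(0,0)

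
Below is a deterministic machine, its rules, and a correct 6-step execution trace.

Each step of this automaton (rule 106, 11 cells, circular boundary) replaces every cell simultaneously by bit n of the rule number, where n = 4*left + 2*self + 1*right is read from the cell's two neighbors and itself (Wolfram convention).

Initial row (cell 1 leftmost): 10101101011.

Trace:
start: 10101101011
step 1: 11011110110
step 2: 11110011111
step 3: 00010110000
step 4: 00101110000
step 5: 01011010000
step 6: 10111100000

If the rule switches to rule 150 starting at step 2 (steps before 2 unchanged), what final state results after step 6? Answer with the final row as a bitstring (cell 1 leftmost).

11001100110

(re-executing steps 2..6 under rule 150; state before step 2: 11011110110)
step 2: 00001100000
step 3: 00010010000
step 4: 00111111000
step 5: 01011110100
step 6: 11001100110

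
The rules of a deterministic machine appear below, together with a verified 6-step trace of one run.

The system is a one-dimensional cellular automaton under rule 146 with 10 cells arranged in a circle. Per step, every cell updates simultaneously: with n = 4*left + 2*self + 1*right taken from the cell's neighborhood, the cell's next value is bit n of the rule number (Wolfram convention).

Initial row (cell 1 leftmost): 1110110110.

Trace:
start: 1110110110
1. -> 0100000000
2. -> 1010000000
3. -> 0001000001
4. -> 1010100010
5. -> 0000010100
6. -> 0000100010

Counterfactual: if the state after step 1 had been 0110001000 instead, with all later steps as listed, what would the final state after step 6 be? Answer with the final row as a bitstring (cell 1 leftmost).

state after step 1 := 0110001000
2. -> 1001010100
3. -> 0110000011
4. -> 0001000100
5. -> 0010101010
6. -> 0100000001

0100000001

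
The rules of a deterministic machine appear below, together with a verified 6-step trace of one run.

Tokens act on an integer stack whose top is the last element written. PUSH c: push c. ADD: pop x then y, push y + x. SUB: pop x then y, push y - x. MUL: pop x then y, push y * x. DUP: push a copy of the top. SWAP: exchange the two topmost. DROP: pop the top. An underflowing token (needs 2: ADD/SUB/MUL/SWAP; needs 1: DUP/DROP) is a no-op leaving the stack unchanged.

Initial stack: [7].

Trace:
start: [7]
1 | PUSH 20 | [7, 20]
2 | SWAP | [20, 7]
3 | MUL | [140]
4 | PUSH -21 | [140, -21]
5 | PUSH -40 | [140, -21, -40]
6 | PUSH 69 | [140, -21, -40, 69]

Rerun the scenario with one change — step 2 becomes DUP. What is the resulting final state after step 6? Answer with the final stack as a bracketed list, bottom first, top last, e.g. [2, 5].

(re-executing from step 2 with the substitution; state before step 2: [7, 20])
2 | DUP | [7, 20, 20]
3 | MUL | [7, 400]
4 | PUSH -21 | [7, 400, -21]
5 | PUSH -40 | [7, 400, -21, -40]
6 | PUSH 69 | [7, 400, -21, -40, 69]

[7, 400, -21, -40, 69]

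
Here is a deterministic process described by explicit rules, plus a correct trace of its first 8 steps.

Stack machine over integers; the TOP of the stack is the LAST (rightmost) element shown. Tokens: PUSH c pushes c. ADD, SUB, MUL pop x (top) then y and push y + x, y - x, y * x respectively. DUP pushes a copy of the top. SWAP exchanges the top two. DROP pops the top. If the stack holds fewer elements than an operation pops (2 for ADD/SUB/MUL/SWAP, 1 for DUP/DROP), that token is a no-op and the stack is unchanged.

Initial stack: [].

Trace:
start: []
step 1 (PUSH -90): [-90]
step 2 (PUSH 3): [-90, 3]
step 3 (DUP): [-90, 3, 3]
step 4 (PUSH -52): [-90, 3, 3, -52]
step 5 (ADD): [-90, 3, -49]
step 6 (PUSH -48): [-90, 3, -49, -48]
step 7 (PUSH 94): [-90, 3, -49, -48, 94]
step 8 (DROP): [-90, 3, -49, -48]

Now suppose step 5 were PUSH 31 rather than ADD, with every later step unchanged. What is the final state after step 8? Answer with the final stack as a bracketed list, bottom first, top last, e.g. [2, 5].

(re-executing from step 5 with the substitution; state before step 5: [-90, 3, 3, -52])
step 5 (PUSH 31): [-90, 3, 3, -52, 31]
step 6 (PUSH -48): [-90, 3, 3, -52, 31, -48]
step 7 (PUSH 94): [-90, 3, 3, -52, 31, -48, 94]
step 8 (DROP): [-90, 3, 3, -52, 31, -48]

[-90, 3, 3, -52, 31, -48]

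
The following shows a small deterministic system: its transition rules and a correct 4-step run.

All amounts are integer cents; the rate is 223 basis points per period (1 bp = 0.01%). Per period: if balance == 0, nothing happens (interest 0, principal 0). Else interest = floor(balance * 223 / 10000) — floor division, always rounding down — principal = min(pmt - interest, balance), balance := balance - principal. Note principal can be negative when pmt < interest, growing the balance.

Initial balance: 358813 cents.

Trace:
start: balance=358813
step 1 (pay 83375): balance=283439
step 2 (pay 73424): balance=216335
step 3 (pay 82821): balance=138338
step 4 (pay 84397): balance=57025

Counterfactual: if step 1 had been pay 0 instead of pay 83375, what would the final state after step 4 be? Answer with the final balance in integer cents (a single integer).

146103

(re-executing from step 1 with the substitution; state before step 1: balance=358813)
step 1 (pay 0): balance=366814
step 2 (pay 73424): balance=301569
step 3 (pay 82821): balance=225472
step 4 (pay 84397): balance=146103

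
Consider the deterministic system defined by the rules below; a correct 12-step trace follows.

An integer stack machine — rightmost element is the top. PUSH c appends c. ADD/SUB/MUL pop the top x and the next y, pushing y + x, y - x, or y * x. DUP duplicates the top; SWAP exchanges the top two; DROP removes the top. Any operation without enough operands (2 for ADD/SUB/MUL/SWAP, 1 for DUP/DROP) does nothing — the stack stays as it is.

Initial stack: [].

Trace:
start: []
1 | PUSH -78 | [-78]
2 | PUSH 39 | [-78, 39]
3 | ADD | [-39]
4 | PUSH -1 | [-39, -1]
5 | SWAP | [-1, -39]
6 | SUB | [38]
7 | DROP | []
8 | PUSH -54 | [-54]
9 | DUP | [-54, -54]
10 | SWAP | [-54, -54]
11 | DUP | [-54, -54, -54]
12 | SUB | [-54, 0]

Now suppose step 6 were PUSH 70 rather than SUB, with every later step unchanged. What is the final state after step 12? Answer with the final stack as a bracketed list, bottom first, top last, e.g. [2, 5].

[-1, -39, -54, 0]

(re-executing from step 6 with the substitution; state before step 6: [-1, -39])
6 | PUSH 70 | [-1, -39, 70]
7 | DROP | [-1, -39]
8 | PUSH -54 | [-1, -39, -54]
9 | DUP | [-1, -39, -54, -54]
10 | SWAP | [-1, -39, -54, -54]
11 | DUP | [-1, -39, -54, -54, -54]
12 | SUB | [-1, -39, -54, 0]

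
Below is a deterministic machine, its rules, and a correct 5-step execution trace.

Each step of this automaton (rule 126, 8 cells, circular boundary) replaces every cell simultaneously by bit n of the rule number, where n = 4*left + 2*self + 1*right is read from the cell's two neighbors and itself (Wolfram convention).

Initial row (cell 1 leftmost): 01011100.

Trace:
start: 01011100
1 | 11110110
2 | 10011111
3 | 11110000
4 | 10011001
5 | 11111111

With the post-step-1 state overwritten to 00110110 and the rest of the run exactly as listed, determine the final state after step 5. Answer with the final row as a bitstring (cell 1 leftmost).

11110111

state after step 1 := 00110110
2 | 01111111
3 | 11000001
4 | 01100011
5 | 11110111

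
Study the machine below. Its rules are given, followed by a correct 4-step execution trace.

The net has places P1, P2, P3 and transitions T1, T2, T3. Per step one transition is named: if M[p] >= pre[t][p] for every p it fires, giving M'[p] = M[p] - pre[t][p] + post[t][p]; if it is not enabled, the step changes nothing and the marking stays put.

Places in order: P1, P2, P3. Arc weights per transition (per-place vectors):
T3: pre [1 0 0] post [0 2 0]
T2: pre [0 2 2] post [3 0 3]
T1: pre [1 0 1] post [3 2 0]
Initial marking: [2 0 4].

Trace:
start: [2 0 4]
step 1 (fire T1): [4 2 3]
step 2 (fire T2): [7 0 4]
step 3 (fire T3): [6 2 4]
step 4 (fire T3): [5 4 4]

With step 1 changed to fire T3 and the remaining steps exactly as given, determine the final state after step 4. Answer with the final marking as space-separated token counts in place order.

(re-executing from step 1 with the substitution; state before step 1: [2 0 4])
step 1 (fire T3): [1 2 4]
step 2 (fire T2): [4 0 5]
step 3 (fire T3): [3 2 5]
step 4 (fire T3): [2 4 5]

2 4 5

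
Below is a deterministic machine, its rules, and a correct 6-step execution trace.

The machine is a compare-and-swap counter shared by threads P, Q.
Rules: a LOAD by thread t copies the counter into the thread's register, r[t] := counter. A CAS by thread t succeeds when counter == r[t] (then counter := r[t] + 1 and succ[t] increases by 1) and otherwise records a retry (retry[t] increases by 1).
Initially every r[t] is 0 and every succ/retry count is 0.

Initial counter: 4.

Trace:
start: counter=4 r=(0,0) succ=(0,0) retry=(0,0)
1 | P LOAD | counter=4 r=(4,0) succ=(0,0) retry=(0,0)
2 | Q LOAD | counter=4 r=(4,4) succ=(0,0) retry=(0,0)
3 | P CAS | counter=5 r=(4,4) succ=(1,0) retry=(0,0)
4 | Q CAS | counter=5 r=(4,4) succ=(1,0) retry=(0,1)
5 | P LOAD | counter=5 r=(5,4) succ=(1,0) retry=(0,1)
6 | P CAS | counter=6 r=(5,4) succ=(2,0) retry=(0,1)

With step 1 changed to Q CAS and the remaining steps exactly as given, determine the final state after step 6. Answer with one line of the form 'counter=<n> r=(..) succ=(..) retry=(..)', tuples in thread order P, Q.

(re-executing from step 1 with the substitution; state before step 1: counter=4 r=(0,0) succ=(0,0) retry=(0,0))
1 | Q CAS | counter=4 r=(0,0) succ=(0,0) retry=(0,1)
2 | Q LOAD | counter=4 r=(0,4) succ=(0,0) retry=(0,1)
3 | P CAS | counter=4 r=(0,4) succ=(0,0) retry=(1,1)
4 | Q CAS | counter=5 r=(0,4) succ=(0,1) retry=(1,1)
5 | P LOAD | counter=5 r=(5,4) succ=(0,1) retry=(1,1)
6 | P CAS | counter=6 r=(5,4) succ=(1,1) retry=(1,1)

counter=6 r=(5,4) succ=(1,1) retry=(1,1)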